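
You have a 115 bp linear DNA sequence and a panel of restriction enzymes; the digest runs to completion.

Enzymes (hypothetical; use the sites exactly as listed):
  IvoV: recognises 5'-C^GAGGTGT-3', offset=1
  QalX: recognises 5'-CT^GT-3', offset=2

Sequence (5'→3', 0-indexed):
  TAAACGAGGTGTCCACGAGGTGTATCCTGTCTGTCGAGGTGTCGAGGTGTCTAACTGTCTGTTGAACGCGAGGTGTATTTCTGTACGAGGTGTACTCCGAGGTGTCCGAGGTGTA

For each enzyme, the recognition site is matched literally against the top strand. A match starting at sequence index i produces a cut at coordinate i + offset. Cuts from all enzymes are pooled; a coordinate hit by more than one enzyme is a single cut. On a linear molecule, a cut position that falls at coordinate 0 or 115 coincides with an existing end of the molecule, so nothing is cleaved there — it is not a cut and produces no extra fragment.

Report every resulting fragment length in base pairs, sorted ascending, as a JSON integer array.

Site scan:
  IvoV CGAGGTGT/1: at [4, 15, 34, 42, 68, 85, 97, 106] ⇒ [5, 16, 35, 43, 69, 86, 98, 107]
  QalX CTGT/2: at [26, 30, 54, 58, 80] ⇒ [28, 32, 56, 60, 82]

All cut coordinates (distinct, sorted): [5, 16, 28, 32, 35, 43, 56, 60, 69, 82, 86, 98, 107]

Fragment lengths:
  [0,5): 5 bp
  [5,16): 11 bp
  [16,28): 12 bp
  [28,32): 4 bp
  [32,35): 3 bp
  [35,43): 8 bp
  [43,56): 13 bp
  [56,60): 4 bp
  [60,69): 9 bp
  [69,82): 13 bp
  [82,86): 4 bp
  [86,98): 12 bp
  [98,107): 9 bp
  [107,115): 8 bp

[3,4,4,4,5,8,8,9,9,11,12,12,13,13]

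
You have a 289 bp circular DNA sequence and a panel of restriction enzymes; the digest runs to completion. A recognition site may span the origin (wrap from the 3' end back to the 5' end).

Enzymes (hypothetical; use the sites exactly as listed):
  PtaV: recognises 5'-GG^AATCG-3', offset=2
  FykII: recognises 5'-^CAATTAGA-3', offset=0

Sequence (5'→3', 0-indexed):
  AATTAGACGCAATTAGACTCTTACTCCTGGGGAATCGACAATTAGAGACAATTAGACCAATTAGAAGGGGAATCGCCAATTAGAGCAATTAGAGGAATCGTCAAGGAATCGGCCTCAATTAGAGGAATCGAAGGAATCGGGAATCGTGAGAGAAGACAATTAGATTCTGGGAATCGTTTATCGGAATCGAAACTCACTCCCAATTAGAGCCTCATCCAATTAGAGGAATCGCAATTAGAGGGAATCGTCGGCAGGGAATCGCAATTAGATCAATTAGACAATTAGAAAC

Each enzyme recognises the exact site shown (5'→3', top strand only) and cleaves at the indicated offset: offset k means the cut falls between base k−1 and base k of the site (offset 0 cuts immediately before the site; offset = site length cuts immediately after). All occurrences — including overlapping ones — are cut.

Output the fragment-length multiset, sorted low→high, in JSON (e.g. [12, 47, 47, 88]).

[5,5,6,6,7,8,9,9,9,9,9,10,10,10,10,10,10,11,11,13,13,14,15,15,16,16,23]

Site scan:
  PtaV GGAATCG/2: at [30, 68, 93, 104, 123, 132, 139, 169, 182, 224, 240, 254] ⇒ [32, 70, 95, 106, 125, 134, 141, 171, 184, 226, 242, 256]
  FykII CAATTAGA/0: at [9, 38, 48, 57, 76, 85, 115, 156, 200, 216, 231, 261, 270, 278, 288] ⇒ [9, 38, 48, 57, 76, 85, 115, 156, 200, 216, 231, 261, 270, 278, 288]

All cut coordinates (distinct, sorted): [9, 32, 38, 48, 57, 70, 76, 85, 95, 106, 115, 125, 134, 141, 156, 171, 184, 200, 216, 226, 231, 242, 256, 261, 270, 278, 288]

Fragment lengths:
  9→32: 23 bp
  32→38: 6 bp
  38→48: 10 bp
  48→57: 9 bp
  57→70: 13 bp
  70→76: 6 bp
  76→85: 9 bp
  85→95: 10 bp
  95→106: 11 bp
  106→115: 9 bp
  115→125: 10 bp
  125→134: 9 bp
  134→141: 7 bp
  141→156: 15 bp
  156→171: 15 bp
  171→184: 13 bp
  184→200: 16 bp
  200→216: 16 bp
  216→226: 10 bp
  226→231: 5 bp
  231→242: 11 bp
  242→256: 14 bp
  256→261: 5 bp
  261→270: 9 bp
  270→278: 8 bp
  278→288: 10 bp
  288→9 (wrap): 289-288+9 = 10 bp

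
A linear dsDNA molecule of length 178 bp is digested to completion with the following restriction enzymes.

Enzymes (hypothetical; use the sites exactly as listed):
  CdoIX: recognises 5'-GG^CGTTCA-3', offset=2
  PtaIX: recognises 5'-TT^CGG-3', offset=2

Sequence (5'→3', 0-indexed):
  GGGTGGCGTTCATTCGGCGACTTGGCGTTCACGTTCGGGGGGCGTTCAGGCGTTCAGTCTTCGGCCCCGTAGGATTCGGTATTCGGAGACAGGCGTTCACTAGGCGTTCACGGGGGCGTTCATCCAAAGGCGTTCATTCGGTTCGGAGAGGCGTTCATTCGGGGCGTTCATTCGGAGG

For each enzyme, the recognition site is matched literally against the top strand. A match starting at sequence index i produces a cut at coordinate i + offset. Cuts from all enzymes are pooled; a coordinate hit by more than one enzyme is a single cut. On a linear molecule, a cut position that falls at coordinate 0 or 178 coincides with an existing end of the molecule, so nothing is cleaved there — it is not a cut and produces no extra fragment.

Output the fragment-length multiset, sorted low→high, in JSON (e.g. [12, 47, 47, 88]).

[5,5,6,6,7,7,8,8,8,8,8,8,10,10,11,11,11,12,14,15]

Per-enzyme occurrences:
  CdoIX (GGCGTTCA, off=2): starts [4, 23, 40, 48, 91, 102, 114, 128, 149, 162] → cuts [6, 25, 42, 50, 93, 104, 116, 130, 151, 164]
  PtaIX (TTCGG, off=2): starts [12, 33, 59, 74, 81, 136, 141, 157, 170] → cuts [14, 35, 61, 76, 83, 138, 143, 159, 172]

All cut coordinates (distinct, sorted): [6, 14, 25, 35, 42, 50, 61, 76, 83, 93, 104, 116, 130, 138, 143, 151, 159, 164, 172]

Fragment lengths:
  [0,6): 6 bp
  [6,14): 8 bp
  [14,25): 11 bp
  [25,35): 10 bp
  [35,42): 7 bp
  [42,50): 8 bp
  [50,61): 11 bp
  [61,76): 15 bp
  [76,83): 7 bp
  [83,93): 10 bp
  [93,104): 11 bp
  [104,116): 12 bp
  [116,130): 14 bp
  [130,138): 8 bp
  [138,143): 5 bp
  [143,151): 8 bp
  [151,159): 8 bp
  [159,164): 5 bp
  [164,172): 8 bp
  [172,178): 6 bp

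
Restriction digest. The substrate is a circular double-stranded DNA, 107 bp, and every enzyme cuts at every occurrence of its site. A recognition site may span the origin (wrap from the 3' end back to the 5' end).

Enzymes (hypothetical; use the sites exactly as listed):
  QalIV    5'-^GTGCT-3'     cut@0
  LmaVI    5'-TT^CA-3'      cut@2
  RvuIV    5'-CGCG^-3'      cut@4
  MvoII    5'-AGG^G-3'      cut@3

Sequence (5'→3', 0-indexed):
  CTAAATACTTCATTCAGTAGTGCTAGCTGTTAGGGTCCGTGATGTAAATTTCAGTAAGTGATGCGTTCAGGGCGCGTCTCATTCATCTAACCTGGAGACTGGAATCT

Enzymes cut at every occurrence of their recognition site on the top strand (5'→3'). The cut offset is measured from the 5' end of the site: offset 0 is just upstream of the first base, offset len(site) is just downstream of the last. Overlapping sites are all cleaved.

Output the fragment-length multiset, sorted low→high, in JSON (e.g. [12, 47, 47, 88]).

[4,4,5,5,7,15,16,17,34]

Per-enzyme occurrences:
  QalIV (GTGCT, off=0): starts [19] → cuts [19]
  LmaVI (TTCA, off=2): starts [8, 12, 49, 65, 81] → cuts [10, 14, 51, 67, 83]
  RvuIV (CGCG, off=4): starts [72] → cuts [76]
  MvoII (AGGG, off=3): starts [31, 68] → cuts [34, 71]

Pooled cuts: [10, 14, 19, 34, 51, 67, 71, 76, 83]

Fragment lengths:
  10→14: 4 bp
  14→19: 5 bp
  19→34: 15 bp
  34→51: 17 bp
  51→67: 16 bp
  67→71: 4 bp
  71→76: 5 bp
  76→83: 7 bp
  83→10 (wrap): 107-83+10 = 34 bp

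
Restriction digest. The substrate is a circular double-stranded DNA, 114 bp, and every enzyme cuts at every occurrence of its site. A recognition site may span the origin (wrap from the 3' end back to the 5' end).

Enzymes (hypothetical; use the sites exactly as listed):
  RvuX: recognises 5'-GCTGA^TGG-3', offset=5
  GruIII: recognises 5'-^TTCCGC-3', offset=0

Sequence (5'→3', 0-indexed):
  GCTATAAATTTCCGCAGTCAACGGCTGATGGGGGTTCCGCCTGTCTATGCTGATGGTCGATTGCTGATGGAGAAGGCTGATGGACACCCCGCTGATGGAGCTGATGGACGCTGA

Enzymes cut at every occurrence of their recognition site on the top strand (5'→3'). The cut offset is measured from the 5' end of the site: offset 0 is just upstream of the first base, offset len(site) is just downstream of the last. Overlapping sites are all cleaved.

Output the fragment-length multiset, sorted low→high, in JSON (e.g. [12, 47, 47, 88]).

[6,9,13,14,15,19,19,19]

Scan for sites:
  RvuX (GCTGATGG, off=5): starts [23, 48, 62, 75, 90, 99] → cuts [28, 53, 67, 80, 95, 104]
  GruIII (TTCCGC, off=0): starts [9, 34] → cuts [9, 34]

Pooled cuts: [9, 28, 34, 53, 67, 80, 95, 104]

Fragments:
  9→28: 19 bp
  28→34: 6 bp
  34→53: 19 bp
  53→67: 14 bp
  67→80: 13 bp
  80→95: 15 bp
  95→104: 9 bp
  104→9 (wrap): 114-104+9 = 19 bp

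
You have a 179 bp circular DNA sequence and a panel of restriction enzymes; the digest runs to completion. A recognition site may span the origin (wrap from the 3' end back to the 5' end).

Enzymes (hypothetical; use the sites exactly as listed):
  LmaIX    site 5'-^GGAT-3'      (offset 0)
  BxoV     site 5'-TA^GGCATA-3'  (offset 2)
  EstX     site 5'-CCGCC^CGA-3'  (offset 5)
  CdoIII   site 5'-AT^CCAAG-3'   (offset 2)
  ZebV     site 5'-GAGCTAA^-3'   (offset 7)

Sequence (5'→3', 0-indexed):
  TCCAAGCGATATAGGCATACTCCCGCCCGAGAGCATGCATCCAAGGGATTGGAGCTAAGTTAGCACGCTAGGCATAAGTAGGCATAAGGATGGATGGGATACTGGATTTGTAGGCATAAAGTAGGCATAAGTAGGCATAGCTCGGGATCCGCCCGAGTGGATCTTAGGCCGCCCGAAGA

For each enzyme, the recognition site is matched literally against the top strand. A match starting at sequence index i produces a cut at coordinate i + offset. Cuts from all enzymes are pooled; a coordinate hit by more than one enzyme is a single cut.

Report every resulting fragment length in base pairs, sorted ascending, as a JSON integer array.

[4,5,5,5,7,7,7,9,9,10,10,11,11,12,12,13,13,14,15]

Site scan:
  LmaIX (GGAT, off=0): starts [45, 87, 91, 96, 103, 144, 158] → cuts [45, 87, 91, 96, 103, 144, 158]
  BxoV (TAGGCATA, off=2): starts [11, 68, 78, 110, 121, 131] → cuts [13, 70, 80, 112, 123, 133]
  EstX (CCGCCCGA, off=5): starts [22, 148, 168] → cuts [27, 153, 173]
  CdoIII (ATCCAAG, off=2): starts [38, 178] → cuts [1, 40]
  ZebV (GAGCTAA, off=7): starts [51] → cuts [58]

Pooled cuts: [1, 13, 27, 40, 45, 58, 70, 80, 87, 91, 96, 103, 112, 123, 133, 144, 153, 158, 173]

Fragments:
  1→13: 12 bp
  13→27: 14 bp
  27→40: 13 bp
  40→45: 5 bp
  45→58: 13 bp
  58→70: 12 bp
  70→80: 10 bp
  80→87: 7 bp
  87→91: 4 bp
  91→96: 5 bp
  96→103: 7 bp
  103→112: 9 bp
  112→123: 11 bp
  123→133: 10 bp
  133→144: 11 bp
  144→153: 9 bp
  153→158: 5 bp
  158→173: 15 bp
  173→1 (wrap): 179-173+1 = 7 bp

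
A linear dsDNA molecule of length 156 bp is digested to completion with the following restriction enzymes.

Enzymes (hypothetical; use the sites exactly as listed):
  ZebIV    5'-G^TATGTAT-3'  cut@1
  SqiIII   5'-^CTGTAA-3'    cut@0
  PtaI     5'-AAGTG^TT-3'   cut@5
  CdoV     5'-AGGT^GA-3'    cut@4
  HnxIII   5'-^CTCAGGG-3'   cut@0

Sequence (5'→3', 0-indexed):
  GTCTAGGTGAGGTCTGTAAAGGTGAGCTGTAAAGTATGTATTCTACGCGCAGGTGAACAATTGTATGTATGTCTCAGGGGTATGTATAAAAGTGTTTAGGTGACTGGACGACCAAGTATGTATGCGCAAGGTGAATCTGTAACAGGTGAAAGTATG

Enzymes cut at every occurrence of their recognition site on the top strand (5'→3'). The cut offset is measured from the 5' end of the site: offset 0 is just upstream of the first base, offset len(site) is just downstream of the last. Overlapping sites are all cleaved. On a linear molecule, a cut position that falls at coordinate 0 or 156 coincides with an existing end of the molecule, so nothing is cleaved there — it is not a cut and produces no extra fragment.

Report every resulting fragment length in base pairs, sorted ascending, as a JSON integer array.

Scan for sites:
  ZebIV (GTATGTAT, off=1): starts [33, 62, 79, 115] → cuts [34, 63, 80, 116]
  SqiIII (CTGTAA, off=0): starts [13, 26, 136] → cuts [13, 26, 136]
  PtaI (AAGTGTT, off=5): starts [89] → cuts [94]
  CdoV (AGGTGA, off=4): starts [4, 19, 50, 97, 128, 143] → cuts [8, 23, 54, 101, 132, 147]
  HnxIII (CTCAGGG, off=0): starts [72] → cuts [72]

Pooled cuts: [8, 13, 23, 26, 34, 54, 63, 72, 80, 94, 101, 116, 132, 136, 147]

Fragment lengths:
  [0,8): 8 bp
  [8,13): 5 bp
  [13,23): 10 bp
  [23,26): 3 bp
  [26,34): 8 bp
  [34,54): 20 bp
  [54,63): 9 bp
  [63,72): 9 bp
  [72,80): 8 bp
  [80,94): 14 bp
  [94,101): 7 bp
  [101,116): 15 bp
  [116,132): 16 bp
  [132,136): 4 bp
  [136,147): 11 bp
  [147,156): 9 bp

[3,4,5,7,8,8,8,9,9,9,10,11,14,15,16,20]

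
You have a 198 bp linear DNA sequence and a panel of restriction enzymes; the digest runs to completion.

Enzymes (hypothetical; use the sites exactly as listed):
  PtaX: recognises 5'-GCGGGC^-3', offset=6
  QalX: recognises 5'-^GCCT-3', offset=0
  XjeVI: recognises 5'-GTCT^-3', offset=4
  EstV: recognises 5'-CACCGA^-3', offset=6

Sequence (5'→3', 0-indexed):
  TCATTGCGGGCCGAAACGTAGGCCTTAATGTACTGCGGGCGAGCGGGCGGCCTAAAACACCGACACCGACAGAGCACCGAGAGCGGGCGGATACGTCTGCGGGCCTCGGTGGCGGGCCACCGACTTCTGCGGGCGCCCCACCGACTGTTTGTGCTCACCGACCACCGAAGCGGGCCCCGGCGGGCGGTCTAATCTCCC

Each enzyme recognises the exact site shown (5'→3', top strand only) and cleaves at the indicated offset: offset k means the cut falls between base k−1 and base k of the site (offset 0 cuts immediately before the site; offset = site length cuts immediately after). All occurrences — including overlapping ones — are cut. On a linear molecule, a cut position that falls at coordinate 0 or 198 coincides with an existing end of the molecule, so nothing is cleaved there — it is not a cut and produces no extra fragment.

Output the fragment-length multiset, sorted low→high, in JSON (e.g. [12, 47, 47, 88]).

Site scan:
  PtaX (GCGGGC, off=6): starts [5, 34, 42, 82, 98, 111, 128, 169, 179] → cuts [11, 40, 48, 88, 104, 117, 134, 175, 185]
  QalX (GCCT, off=0): starts [21, 49, 102] → cuts [21, 49, 102]
  XjeVI (GTCT, off=4): starts [94, 186] → cuts [98, 190]
  EstV (CACCGA, off=6): starts [57, 63, 74, 117, 138, 155, 162] → cuts [63, 69, 80, 123, 144, 161, 168]

All cut coordinates (distinct, sorted): [11, 21, 40, 48, 49, 63, 69, 80, 88, 98, 102, 104, 117, 123, 134, 144, 161, 168, 175, 185, 190]

Fragments:
  [0,11): 11 bp
  [11,21): 10 bp
  [21,40): 19 bp
  [40,48): 8 bp
  [48,49): 1 bp
  [49,63): 14 bp
  [63,69): 6 bp
  [69,80): 11 bp
  [80,88): 8 bp
  [88,98): 10 bp
  [98,102): 4 bp
  [102,104): 2 bp
  [104,117): 13 bp
  [117,123): 6 bp
  [123,134): 11 bp
  [134,144): 10 bp
  [144,161): 17 bp
  [161,168): 7 bp
  [168,175): 7 bp
  [175,185): 10 bp
  [185,190): 5 bp
  [190,198): 8 bp

[1,2,4,5,6,6,7,7,8,8,8,10,10,10,10,11,11,11,13,14,17,19]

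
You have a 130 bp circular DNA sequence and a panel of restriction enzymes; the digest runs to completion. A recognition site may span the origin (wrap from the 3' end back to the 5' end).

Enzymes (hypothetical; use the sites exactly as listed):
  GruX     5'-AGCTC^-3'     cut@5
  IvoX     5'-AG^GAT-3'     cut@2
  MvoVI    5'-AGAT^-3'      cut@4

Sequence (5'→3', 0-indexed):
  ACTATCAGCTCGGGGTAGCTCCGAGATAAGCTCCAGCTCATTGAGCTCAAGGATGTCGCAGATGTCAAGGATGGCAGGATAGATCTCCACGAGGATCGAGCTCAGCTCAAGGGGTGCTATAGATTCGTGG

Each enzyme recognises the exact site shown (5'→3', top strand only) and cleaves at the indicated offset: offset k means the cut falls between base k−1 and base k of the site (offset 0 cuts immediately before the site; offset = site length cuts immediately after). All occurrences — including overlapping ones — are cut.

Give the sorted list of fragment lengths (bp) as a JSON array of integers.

Scan for sites:
  GruX AGCTC/5: at [6, 16, 28, 34, 43, 98, 103] ⇒ [11, 21, 33, 39, 48, 103, 108]
  IvoX AGGAT/2: at [49, 67, 75, 91] ⇒ [51, 69, 77, 93]
  MvoVI AGAT/4: at [23, 59, 80, 120] ⇒ [27, 63, 84, 124]

All cut coordinates (distinct, sorted): [11, 21, 27, 33, 39, 48, 51, 63, 69, 77, 84, 93, 103, 108, 124]

Fragments:
  11→21: 10 bp
  21→27: 6 bp
  27→33: 6 bp
  33→39: 6 bp
  39→48: 9 bp
  48→51: 3 bp
  51→63: 12 bp
  63→69: 6 bp
  69→77: 8 bp
  77→84: 7 bp
  84→93: 9 bp
  93→103: 10 bp
  103→108: 5 bp
  108→124: 16 bp
  124→11 (wrap): 130-124+11 = 17 bp

[3,5,6,6,6,6,7,8,9,9,10,10,12,16,17]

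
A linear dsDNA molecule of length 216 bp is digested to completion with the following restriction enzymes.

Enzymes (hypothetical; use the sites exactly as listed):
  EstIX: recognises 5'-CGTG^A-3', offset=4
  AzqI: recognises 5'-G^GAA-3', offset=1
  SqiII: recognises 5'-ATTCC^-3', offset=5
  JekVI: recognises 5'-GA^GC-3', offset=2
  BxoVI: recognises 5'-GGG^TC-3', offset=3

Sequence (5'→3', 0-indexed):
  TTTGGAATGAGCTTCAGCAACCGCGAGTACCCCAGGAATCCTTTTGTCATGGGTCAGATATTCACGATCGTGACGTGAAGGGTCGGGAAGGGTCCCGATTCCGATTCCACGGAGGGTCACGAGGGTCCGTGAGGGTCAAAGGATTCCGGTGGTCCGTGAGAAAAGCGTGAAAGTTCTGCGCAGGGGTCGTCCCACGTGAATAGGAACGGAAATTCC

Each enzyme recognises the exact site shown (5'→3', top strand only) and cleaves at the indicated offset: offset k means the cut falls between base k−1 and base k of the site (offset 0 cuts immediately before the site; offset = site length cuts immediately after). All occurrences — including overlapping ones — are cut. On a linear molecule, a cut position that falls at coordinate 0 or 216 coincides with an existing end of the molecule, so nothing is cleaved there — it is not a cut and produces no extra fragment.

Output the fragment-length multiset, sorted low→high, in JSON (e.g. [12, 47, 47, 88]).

[4,4,4,5,5,5,5,6,6,6,6,8,8,9,10,11,11,12,12,17,18,19,25]

Site scan:
  EstIX (CGTGA, off=4): starts [68, 73, 127, 154, 165, 194] → cuts [72, 77, 131, 158, 169, 198]
  AzqI (GGAA, off=1): starts [3, 34, 85, 202, 207] → cuts [4, 35, 86, 203, 208]
  SqiII (ATTCC, off=5): starts [97, 103, 142, 211] → cuts [102, 108, 147] (position 216 is a terminus of the linear molecule — no cut)
  JekVI (GAGC, off=2): starts [8] → cuts [10]
  BxoVI (GGGTC, off=3): starts [50, 79, 89, 113, 122, 132, 183] → cuts [53, 82, 92, 116, 125, 135, 186]

Pooled cuts: [4, 10, 35, 53, 72, 77, 82, 86, 92, 102, 108, 116, 125, 131, 135, 147, 158, 169, 186, 198, 203, 208]

Fragments:
  [0,4): 4 bp
  [4,10): 6 bp
  [10,35): 25 bp
  [35,53): 18 bp
  [53,72): 19 bp
  [72,77): 5 bp
  [77,82): 5 bp
  [82,86): 4 bp
  [86,92): 6 bp
  [92,102): 10 bp
  [102,108): 6 bp
  [108,116): 8 bp
  [116,125): 9 bp
  [125,131): 6 bp
  [131,135): 4 bp
  [135,147): 12 bp
  [147,158): 11 bp
  [158,169): 11 bp
  [169,186): 17 bp
  [186,198): 12 bp
  [198,203): 5 bp
  [203,208): 5 bp
  [208,216): 8 bp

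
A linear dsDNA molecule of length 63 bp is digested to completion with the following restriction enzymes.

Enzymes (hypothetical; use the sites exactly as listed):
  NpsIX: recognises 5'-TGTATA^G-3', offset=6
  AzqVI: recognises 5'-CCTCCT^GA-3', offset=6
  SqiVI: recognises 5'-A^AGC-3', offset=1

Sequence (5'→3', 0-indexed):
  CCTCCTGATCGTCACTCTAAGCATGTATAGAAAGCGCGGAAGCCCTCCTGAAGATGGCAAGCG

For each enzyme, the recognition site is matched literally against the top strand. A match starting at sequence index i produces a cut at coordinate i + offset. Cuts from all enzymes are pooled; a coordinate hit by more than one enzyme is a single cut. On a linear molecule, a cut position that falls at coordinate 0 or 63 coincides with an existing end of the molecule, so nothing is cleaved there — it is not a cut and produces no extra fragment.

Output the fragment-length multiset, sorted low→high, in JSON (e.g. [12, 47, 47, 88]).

Scan for sites:
  NpsIX (TGTATAG, off=6): starts [23] → cuts [29]
  AzqVI (CCTCCTGA, off=6): starts [0, 43] → cuts [6, 49]
  SqiVI (AAGC, off=1): starts [18, 31, 39, 58] → cuts [19, 32, 40, 59]

All cut coordinates (distinct, sorted): [6, 19, 29, 32, 40, 49, 59]

Fragment lengths:
  [0,6): 6 bp
  [6,19): 13 bp
  [19,29): 10 bp
  [29,32): 3 bp
  [32,40): 8 bp
  [40,49): 9 bp
  [49,59): 10 bp
  [59,63): 4 bp

[3,4,6,8,9,10,10,13]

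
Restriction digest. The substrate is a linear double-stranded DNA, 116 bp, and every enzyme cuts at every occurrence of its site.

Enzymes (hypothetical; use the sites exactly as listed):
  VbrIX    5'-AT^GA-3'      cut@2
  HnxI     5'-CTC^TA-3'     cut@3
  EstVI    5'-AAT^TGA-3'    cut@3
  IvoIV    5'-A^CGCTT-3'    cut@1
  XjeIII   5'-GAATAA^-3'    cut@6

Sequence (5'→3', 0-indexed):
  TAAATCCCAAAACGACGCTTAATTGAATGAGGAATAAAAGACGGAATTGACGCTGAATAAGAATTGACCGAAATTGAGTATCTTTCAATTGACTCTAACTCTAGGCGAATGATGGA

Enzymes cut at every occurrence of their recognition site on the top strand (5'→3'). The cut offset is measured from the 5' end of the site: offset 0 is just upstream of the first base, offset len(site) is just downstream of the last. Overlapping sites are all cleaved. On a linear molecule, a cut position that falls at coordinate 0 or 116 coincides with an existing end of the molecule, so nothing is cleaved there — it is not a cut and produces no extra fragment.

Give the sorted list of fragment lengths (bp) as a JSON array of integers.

Scan for sites:
  VbrIX ATGA/2: at [26, 108] ⇒ [28, 110]
  HnxI CTCTA/3: at [92, 98] ⇒ [95, 101]
  EstVI AATTGA/3: at [20, 44, 61, 71, 86] ⇒ [23, 47, 64, 74, 89]
  IvoIV ACGCTT/1: at [14] ⇒ [15]
  XjeIII GAATAA/6: at [31, 54] ⇒ [37, 60]

All cut coordinates (distinct, sorted): [15, 23, 28, 37, 47, 60, 64, 74, 89, 95, 101, 110]

Fragments:
  [0,15): 15 bp
  [15,23): 8 bp
  [23,28): 5 bp
  [28,37): 9 bp
  [37,47): 10 bp
  [47,60): 13 bp
  [60,64): 4 bp
  [64,74): 10 bp
  [74,89): 15 bp
  [89,95): 6 bp
  [95,101): 6 bp
  [101,110): 9 bp
  [110,116): 6 bp

[4,5,6,6,6,8,9,9,10,10,13,15,15]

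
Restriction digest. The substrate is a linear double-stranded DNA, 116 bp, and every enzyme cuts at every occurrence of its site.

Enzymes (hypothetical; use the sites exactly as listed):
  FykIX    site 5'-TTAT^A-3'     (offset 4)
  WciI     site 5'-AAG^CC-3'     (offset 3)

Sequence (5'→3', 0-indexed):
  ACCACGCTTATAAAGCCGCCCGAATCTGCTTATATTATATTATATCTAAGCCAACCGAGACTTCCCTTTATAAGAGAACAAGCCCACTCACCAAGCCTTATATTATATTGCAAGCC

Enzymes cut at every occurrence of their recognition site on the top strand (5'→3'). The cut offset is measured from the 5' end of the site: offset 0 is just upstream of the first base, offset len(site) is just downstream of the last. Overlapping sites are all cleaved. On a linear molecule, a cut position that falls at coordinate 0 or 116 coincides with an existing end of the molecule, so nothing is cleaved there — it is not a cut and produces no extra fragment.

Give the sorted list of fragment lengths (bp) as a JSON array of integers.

Scan for sites:
  FykIX (TTATA, off=4): starts [7, 29, 34, 39, 67, 97, 102] → cuts [11, 33, 38, 43, 71, 101, 106]
  WciI (AAGCC, off=3): starts [12, 47, 79, 92, 111] → cuts [15, 50, 82, 95, 114]

Pooled cuts: [11, 15, 33, 38, 43, 50, 71, 82, 95, 101, 106, 114]

Fragments:
  [0,11): 11 bp
  [11,15): 4 bp
  [15,33): 18 bp
  [33,38): 5 bp
  [38,43): 5 bp
  [43,50): 7 bp
  [50,71): 21 bp
  [71,82): 11 bp
  [82,95): 13 bp
  [95,101): 6 bp
  [101,106): 5 bp
  [106,114): 8 bp
  [114,116): 2 bp

[2,4,5,5,5,6,7,8,11,11,13,18,21]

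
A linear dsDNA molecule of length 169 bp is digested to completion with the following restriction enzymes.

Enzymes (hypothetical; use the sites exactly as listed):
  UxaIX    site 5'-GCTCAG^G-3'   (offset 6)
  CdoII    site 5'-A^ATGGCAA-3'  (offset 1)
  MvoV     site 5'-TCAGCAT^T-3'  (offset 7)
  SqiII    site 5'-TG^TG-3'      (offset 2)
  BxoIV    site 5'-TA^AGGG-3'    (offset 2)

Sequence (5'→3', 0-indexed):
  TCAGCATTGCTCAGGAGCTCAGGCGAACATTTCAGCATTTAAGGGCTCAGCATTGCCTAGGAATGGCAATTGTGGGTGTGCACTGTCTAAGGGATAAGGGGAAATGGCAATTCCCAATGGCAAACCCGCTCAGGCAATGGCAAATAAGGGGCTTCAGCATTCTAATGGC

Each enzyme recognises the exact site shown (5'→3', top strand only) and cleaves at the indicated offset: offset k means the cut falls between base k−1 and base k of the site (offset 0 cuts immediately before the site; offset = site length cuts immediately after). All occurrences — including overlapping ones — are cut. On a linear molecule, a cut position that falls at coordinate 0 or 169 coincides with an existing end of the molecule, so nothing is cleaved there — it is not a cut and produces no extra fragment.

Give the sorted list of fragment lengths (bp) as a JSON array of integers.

Per-enzyme occurrences:
  UxaIX GCTCAGG/6: at [8, 16, 127] ⇒ [14, 22, 133]
  CdoII AATGGCAA/1: at [61, 102, 115, 135] ⇒ [62, 103, 116, 136]
  MvoV TCAGCATT/7: at [0, 31, 46, 153] ⇒ [7, 38, 53, 160]
  SqiII TGTG/2: at [70, 76] ⇒ [72, 78]
  BxoIV TAAGGG/2: at [39, 87, 94, 144] ⇒ [41, 89, 96, 146]

All cut coordinates (distinct, sorted): [7, 14, 22, 38, 41, 53, 62, 72, 78, 89, 96, 103, 116, 133, 136, 146, 160]

Fragment lengths:
  [0,7): 7 bp
  [7,14): 7 bp
  [14,22): 8 bp
  [22,38): 16 bp
  [38,41): 3 bp
  [41,53): 12 bp
  [53,62): 9 bp
  [62,72): 10 bp
  [72,78): 6 bp
  [78,89): 11 bp
  [89,96): 7 bp
  [96,103): 7 bp
  [103,116): 13 bp
  [116,133): 17 bp
  [133,136): 3 bp
  [136,146): 10 bp
  [146,160): 14 bp
  [160,169): 9 bp

[3,3,6,7,7,7,7,8,9,9,10,10,11,12,13,14,16,17]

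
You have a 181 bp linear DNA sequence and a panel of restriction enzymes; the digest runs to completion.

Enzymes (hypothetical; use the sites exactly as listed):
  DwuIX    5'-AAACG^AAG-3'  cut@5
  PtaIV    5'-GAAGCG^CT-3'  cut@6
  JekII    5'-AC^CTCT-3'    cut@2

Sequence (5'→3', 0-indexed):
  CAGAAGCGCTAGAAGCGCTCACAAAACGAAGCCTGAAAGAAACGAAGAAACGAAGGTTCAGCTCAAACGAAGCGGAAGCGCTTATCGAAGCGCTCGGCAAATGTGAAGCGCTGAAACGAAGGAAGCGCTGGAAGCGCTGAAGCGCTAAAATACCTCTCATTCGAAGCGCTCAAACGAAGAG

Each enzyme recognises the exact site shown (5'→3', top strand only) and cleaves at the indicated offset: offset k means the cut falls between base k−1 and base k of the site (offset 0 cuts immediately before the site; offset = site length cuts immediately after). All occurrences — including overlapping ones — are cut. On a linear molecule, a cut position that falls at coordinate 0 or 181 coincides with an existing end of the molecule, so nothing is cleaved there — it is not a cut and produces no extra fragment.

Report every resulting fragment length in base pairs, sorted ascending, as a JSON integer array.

Site scan:
  DwuIX AAACGAAG/5: at [23, 39, 47, 64, 113, 171] ⇒ [28, 44, 52, 69, 118, 176]
  PtaIV GAAGCGCT/6: at [2, 11, 74, 86, 104, 121, 130, 138, 162] ⇒ [8, 17, 80, 92, 110, 127, 136, 144, 168]
  JekII ACCTCT/2: at [151] ⇒ [153]

All cut coordinates (distinct, sorted): [8, 17, 28, 44, 52, 69, 80, 92, 110, 118, 127, 136, 144, 153, 168, 176]

Fragment lengths:
  [0,8): 8 bp
  [8,17): 9 bp
  [17,28): 11 bp
  [28,44): 16 bp
  [44,52): 8 bp
  [52,69): 17 bp
  [69,80): 11 bp
  [80,92): 12 bp
  [92,110): 18 bp
  [110,118): 8 bp
  [118,127): 9 bp
  [127,136): 9 bp
  [136,144): 8 bp
  [144,153): 9 bp
  [153,168): 15 bp
  [168,176): 8 bp
  [176,181): 5 bp

[5,8,8,8,8,8,9,9,9,9,11,11,12,15,16,17,18]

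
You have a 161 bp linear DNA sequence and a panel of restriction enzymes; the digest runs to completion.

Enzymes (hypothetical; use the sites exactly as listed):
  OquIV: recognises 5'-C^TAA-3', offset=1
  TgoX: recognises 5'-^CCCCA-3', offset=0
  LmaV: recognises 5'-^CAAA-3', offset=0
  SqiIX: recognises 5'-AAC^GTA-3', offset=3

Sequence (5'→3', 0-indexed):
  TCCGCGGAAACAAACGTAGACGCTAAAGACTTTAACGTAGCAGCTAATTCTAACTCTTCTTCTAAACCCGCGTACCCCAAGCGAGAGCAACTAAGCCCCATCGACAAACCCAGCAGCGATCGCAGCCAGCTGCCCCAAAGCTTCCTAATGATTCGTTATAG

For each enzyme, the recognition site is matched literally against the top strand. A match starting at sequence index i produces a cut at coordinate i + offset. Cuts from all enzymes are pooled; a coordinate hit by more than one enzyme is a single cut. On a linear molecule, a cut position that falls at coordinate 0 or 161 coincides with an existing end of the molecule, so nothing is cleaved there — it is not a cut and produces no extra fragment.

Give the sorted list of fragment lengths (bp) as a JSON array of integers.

Scan for sites:
  OquIV (CTAA, off=1): starts [22, 43, 49, 61, 90, 144] → cuts [23, 44, 50, 62, 91, 145]
  TgoX (CCCCA, off=0): starts [74, 95, 132] → cuts [74, 95, 132]
  LmaV (CAAA, off=0): starts [10, 104, 135] → cuts [10, 104, 135]
  SqiIX (AACGTA, off=3): starts [12, 33] → cuts [15, 36]

Pooled cuts: [10, 15, 23, 36, 44, 50, 62, 74, 91, 95, 104, 132, 135, 145]

Fragment lengths:
  [0,10): 10 bp
  [10,15): 5 bp
  [15,23): 8 bp
  [23,36): 13 bp
  [36,44): 8 bp
  [44,50): 6 bp
  [50,62): 12 bp
  [62,74): 12 bp
  [74,91): 17 bp
  [91,95): 4 bp
  [95,104): 9 bp
  [104,132): 28 bp
  [132,135): 3 bp
  [135,145): 10 bp
  [145,161): 16 bp

[3,4,5,6,8,8,9,10,10,12,12,13,16,17,28]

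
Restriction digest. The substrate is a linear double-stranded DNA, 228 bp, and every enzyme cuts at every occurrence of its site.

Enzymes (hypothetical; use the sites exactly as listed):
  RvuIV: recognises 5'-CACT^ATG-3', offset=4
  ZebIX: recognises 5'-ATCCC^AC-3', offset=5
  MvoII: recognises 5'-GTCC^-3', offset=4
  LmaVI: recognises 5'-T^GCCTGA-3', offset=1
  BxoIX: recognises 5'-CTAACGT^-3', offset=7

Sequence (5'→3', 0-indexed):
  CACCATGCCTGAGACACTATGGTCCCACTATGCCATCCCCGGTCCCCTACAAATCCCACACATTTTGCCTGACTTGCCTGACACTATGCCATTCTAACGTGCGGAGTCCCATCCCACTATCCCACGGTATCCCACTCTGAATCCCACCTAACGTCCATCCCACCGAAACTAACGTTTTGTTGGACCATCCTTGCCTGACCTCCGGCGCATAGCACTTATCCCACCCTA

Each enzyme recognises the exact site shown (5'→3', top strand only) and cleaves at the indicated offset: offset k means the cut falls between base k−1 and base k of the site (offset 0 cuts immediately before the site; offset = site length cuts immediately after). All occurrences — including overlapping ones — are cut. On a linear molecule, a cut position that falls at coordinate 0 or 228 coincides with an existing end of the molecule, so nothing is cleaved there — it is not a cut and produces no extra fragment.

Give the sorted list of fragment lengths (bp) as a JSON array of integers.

[2,4,5,6,6,6,7,8,9,9,9,9,10,10,12,12,12,14,15,16,17,30]

Site scan:
  RvuIV CACTATG/4: at [14, 25, 81] ⇒ [18, 29, 85]
  ZebIX ATCCCAC/5: at [52, 110, 118, 128, 140, 156, 217] ⇒ [57, 115, 123, 133, 145, 161, 222]
  MvoII GTCC/4: at [21, 41, 105, 152] ⇒ [25, 45, 109, 156]
  LmaVI TGCCTGA/1: at [5, 65, 74, 191] ⇒ [6, 66, 75, 192]
  BxoIX CTAACGT/7: at [93, 147, 168] ⇒ [100, 154, 175]

Pooled cuts: [6, 18, 25, 29, 45, 57, 66, 75, 85, 100, 109, 115, 123, 133, 145, 154, 156, 161, 175, 192, 222]

Fragments:
  [0,6): 6 bp
  [6,18): 12 bp
  [18,25): 7 bp
  [25,29): 4 bp
  [29,45): 16 bp
  [45,57): 12 bp
  [57,66): 9 bp
  [66,75): 9 bp
  [75,85): 10 bp
  [85,100): 15 bp
  [100,109): 9 bp
  [109,115): 6 bp
  [115,123): 8 bp
  [123,133): 10 bp
  [133,145): 12 bp
  [145,154): 9 bp
  [154,156): 2 bp
  [156,161): 5 bp
  [161,175): 14 bp
  [175,192): 17 bp
  [192,222): 30 bp
  [222,228): 6 bp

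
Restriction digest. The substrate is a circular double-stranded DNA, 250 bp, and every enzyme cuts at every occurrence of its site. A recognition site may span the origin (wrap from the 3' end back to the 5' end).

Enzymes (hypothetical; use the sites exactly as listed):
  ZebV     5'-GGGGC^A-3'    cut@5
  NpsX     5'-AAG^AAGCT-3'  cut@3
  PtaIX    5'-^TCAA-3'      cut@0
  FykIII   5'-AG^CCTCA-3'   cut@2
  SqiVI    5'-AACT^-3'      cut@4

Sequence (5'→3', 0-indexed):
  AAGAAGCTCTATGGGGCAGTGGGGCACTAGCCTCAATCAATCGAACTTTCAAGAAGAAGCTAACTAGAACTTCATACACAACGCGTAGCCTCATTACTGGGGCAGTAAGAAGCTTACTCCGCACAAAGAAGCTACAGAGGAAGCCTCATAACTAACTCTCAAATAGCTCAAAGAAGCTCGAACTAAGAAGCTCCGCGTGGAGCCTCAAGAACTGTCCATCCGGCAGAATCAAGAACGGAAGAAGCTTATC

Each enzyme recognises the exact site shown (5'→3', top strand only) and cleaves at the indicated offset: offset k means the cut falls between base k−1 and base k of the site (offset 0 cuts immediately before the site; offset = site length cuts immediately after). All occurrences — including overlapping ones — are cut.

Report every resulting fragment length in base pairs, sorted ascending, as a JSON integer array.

[1,1,2,2,3,4,4,5,5,6,6,6,7,8,8,9,9,9,10,11,11,13,14,15,15,15,15,17,19]

Per-enzyme occurrences:
  ZebV GGGGCA/5: at [12, 20, 98] ⇒ [17, 25, 103]
  NpsX AAGAAGCT/3: at [0, 53, 106, 125, 170, 184, 238] ⇒ [3, 56, 109, 128, 173, 187, 241]
  PtaIX TCAA/0: at [32, 36, 48, 158, 167, 204, 228, 248] ⇒ [32, 36, 48, 158, 167, 204, 228, 248]
  FykIII AGCCTCA/2: at [28, 86, 141, 200] ⇒ [30, 88, 143, 202]
  SqiVI AACT/4: at [43, 61, 67, 149, 153, 180, 209] ⇒ [47, 65, 71, 153, 157, 184, 213]

All cut coordinates (distinct, sorted): [3, 17, 25, 30, 32, 36, 47, 48, 56, 65, 71, 88, 103, 109, 128, 143, 153, 157, 158, 167, 173, 184, 187, 202, 204, 213, 228, 241, 248]

Fragment lengths:
  3→17: 14 bp
  17→25: 8 bp
  25→30: 5 bp
  30→32: 2 bp
  32→36: 4 bp
  36→47: 11 bp
  47→48: 1 bp
  48→56: 8 bp
  56→65: 9 bp
  65→71: 6 bp
  71→88: 17 bp
  88→103: 15 bp
  103→109: 6 bp
  109→128: 19 bp
  128→143: 15 bp
  143→153: 10 bp
  153→157: 4 bp
  157→158: 1 bp
  158→167: 9 bp
  167→173: 6 bp
  173→184: 11 bp
  184→187: 3 bp
  187→202: 15 bp
  202→204: 2 bp
  204→213: 9 bp
  213→228: 15 bp
  228→241: 13 bp
  241→248: 7 bp
  248→3 (wrap): 250-248+3 = 5 bp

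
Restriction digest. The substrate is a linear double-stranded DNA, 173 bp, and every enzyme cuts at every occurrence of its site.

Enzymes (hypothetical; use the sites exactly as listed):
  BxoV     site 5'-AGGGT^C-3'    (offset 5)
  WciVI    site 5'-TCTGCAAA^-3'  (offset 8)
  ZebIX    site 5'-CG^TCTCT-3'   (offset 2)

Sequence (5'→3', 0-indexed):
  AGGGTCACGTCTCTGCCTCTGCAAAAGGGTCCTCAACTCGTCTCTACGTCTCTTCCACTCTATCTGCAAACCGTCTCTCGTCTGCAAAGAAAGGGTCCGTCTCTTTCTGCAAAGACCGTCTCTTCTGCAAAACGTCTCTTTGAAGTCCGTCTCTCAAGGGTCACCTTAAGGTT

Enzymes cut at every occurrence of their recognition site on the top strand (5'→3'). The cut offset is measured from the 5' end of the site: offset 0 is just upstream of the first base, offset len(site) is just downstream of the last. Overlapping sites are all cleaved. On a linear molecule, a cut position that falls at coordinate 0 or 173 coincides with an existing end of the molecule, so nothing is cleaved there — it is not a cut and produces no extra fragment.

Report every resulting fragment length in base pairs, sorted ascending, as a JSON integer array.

[3,3,3,4,5,5,5,8,8,10,12,12,13,14,15,15,16,22]

Scan for sites:
  BxoV (AGGGTC, off=5): starts [0, 25, 91, 156] → cuts [5, 30, 96, 161]
  WciVI (TCTGCAAA, off=8): starts [17, 62, 80, 105, 123] → cuts [25, 70, 88, 113, 131]
  ZebIX (CGTCTCT, off=2): starts [7, 38, 46, 71, 97, 116, 132, 147] → cuts [9, 40, 48, 73, 99, 118, 134, 149]

Pooled cuts: [5, 9, 25, 30, 40, 48, 70, 73, 88, 96, 99, 113, 118, 131, 134, 149, 161]

Fragment lengths:
  [0,5): 5 bp
  [5,9): 4 bp
  [9,25): 16 bp
  [25,30): 5 bp
  [30,40): 10 bp
  [40,48): 8 bp
  [48,70): 22 bp
  [70,73): 3 bp
  [73,88): 15 bp
  [88,96): 8 bp
  [96,99): 3 bp
  [99,113): 14 bp
  [113,118): 5 bp
  [118,131): 13 bp
  [131,134): 3 bp
  [134,149): 15 bp
  [149,161): 12 bp
  [161,173): 12 bp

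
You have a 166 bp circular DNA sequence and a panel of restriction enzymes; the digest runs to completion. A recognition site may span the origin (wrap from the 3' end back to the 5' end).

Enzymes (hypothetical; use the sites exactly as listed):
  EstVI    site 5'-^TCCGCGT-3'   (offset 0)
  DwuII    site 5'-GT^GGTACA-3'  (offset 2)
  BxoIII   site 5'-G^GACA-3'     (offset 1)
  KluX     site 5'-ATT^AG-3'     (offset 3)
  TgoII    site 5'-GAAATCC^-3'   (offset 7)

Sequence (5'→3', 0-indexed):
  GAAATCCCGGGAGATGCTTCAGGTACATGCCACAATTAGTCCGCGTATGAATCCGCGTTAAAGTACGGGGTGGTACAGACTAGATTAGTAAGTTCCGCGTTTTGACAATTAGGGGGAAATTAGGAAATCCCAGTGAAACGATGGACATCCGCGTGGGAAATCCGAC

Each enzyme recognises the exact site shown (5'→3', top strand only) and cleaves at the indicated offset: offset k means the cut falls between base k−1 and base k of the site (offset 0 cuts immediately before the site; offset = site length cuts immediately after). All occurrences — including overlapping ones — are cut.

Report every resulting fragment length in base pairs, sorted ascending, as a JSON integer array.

[2,4,7,9,10,11,12,13,15,16,17,20,30]

Per-enzyme occurrences:
  EstVI TCCGCGT/0: at [39, 51, 93, 147] ⇒ [39, 51, 93, 147]
  DwuII GTGGTACA/2: at [69] ⇒ [71]
  BxoIII GGACA/1: at [142] ⇒ [143]
  KluX ATTAG/3: at [34, 83, 107, 118] ⇒ [37, 86, 110, 121]
  TgoII GAAATCC/7: at [0, 123, 156] ⇒ [7, 130, 163]

Pooled cuts: [7, 37, 39, 51, 71, 86, 93, 110, 121, 130, 143, 147, 163]

Fragment lengths:
  7→37: 30 bp
  37→39: 2 bp
  39→51: 12 bp
  51→71: 20 bp
  71→86: 15 bp
  86→93: 7 bp
  93→110: 17 bp
  110→121: 11 bp
  121→130: 9 bp
  130→143: 13 bp
  143→147: 4 bp
  147→163: 16 bp
  163→7 (wrap): 166-163+7 = 10 bp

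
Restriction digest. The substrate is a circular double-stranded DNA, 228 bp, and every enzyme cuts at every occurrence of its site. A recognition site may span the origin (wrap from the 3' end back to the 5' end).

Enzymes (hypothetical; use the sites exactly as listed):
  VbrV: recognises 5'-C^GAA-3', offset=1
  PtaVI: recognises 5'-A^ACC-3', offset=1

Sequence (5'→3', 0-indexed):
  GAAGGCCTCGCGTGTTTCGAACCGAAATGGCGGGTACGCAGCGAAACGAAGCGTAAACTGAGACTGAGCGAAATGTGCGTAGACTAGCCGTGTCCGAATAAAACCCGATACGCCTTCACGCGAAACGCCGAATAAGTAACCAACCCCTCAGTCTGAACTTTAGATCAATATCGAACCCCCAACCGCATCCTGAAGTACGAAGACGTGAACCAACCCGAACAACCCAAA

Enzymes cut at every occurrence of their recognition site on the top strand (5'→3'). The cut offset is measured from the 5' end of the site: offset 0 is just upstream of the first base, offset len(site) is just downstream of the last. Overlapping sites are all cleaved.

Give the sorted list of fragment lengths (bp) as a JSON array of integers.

Site scan:
  VbrV CGAA/1: at [17, 22, 41, 46, 68, 94, 120, 128, 171, 197, 215] ⇒ [18, 23, 42, 47, 69, 95, 121, 129, 172, 198, 216]
  PtaVI AACC/1: at [19, 101, 137, 141, 173, 180, 207, 211, 220] ⇒ [20, 102, 138, 142, 174, 181, 208, 212, 221]

Pooled cuts: [18, 20, 23, 42, 47, 69, 95, 102, 121, 129, 138, 142, 172, 174, 181, 198, 208, 212, 216, 221]

Fragments:
  18→20: 2 bp
  20→23: 3 bp
  23→42: 19 bp
  42→47: 5 bp
  47→69: 22 bp
  69→95: 26 bp
  95→102: 7 bp
  102→121: 19 bp
  121→129: 8 bp
  129→138: 9 bp
  138→142: 4 bp
  142→172: 30 bp
  172→174: 2 bp
  174→181: 7 bp
  181→198: 17 bp
  198→208: 10 bp
  208→212: 4 bp
  212→216: 4 bp
  216→221: 5 bp
  221→18 (wrap): 228-221+18 = 25 bp

[2,2,3,4,4,4,5,5,7,7,8,9,10,17,19,19,22,25,26,30]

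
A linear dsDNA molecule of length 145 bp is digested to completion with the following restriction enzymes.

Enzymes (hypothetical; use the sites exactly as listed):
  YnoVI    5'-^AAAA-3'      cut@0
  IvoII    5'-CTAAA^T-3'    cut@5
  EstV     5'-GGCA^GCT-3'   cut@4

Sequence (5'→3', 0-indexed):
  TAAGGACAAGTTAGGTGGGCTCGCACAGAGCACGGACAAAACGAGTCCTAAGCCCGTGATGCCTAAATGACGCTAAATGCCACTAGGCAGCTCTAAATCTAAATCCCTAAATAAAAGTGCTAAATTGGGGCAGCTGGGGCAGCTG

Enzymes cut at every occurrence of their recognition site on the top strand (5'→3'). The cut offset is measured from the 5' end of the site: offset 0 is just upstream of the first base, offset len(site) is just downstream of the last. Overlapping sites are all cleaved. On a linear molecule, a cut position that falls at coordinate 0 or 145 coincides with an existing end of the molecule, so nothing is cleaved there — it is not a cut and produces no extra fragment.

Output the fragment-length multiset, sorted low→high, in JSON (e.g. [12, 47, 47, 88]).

[1,4,6,8,8,8,9,10,12,12,30,37]

Site scan:
  YnoVI (AAAA, off=0): starts [37, 112] → cuts [37, 112]
  IvoII (CTAAAT, off=5): starts [62, 72, 92, 98, 106, 119] → cuts [67, 77, 97, 103, 111, 124]
  EstV (GGCAGCT, off=4): starts [85, 128, 137] → cuts [89, 132, 141]

All cut coordinates (distinct, sorted): [37, 67, 77, 89, 97, 103, 111, 112, 124, 132, 141]

Fragment lengths:
  [0,37): 37 bp
  [37,67): 30 bp
  [67,77): 10 bp
  [77,89): 12 bp
  [89,97): 8 bp
  [97,103): 6 bp
  [103,111): 8 bp
  [111,112): 1 bp
  [112,124): 12 bp
  [124,132): 8 bp
  [132,141): 9 bp
  [141,145): 4 bp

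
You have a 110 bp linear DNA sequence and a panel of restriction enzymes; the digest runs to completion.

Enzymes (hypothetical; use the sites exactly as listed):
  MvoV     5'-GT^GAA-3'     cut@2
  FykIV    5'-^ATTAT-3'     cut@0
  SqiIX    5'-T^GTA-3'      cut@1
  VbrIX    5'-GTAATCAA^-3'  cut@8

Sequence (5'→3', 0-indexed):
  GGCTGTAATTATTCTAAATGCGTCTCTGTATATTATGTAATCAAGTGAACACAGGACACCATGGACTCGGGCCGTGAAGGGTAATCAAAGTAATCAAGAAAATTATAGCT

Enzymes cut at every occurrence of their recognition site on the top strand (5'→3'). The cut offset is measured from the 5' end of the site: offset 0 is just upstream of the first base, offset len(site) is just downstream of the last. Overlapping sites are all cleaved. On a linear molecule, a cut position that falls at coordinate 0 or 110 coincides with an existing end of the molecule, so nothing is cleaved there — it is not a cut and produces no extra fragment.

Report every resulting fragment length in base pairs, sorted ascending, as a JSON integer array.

Scan for sites:
  MvoV GTGAA/2: at [44, 73] ⇒ [46, 75]
  FykIV ATTAT/0: at [7, 31, 101] ⇒ [7, 31, 101]
  SqiIX TGTA/1: at [3, 26, 35] ⇒ [4, 27, 36]
  VbrIX GTAATCAA/8: at [36, 80, 89] ⇒ [44, 88, 97]

All cut coordinates (distinct, sorted): [4, 7, 27, 31, 36, 44, 46, 75, 88, 97, 101]

Fragment lengths:
  [0,4): 4 bp
  [4,7): 3 bp
  [7,27): 20 bp
  [27,31): 4 bp
  [31,36): 5 bp
  [36,44): 8 bp
  [44,46): 2 bp
  [46,75): 29 bp
  [75,88): 13 bp
  [88,97): 9 bp
  [97,101): 4 bp
  [101,110): 9 bp

[2,3,4,4,4,5,8,9,9,13,20,29]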